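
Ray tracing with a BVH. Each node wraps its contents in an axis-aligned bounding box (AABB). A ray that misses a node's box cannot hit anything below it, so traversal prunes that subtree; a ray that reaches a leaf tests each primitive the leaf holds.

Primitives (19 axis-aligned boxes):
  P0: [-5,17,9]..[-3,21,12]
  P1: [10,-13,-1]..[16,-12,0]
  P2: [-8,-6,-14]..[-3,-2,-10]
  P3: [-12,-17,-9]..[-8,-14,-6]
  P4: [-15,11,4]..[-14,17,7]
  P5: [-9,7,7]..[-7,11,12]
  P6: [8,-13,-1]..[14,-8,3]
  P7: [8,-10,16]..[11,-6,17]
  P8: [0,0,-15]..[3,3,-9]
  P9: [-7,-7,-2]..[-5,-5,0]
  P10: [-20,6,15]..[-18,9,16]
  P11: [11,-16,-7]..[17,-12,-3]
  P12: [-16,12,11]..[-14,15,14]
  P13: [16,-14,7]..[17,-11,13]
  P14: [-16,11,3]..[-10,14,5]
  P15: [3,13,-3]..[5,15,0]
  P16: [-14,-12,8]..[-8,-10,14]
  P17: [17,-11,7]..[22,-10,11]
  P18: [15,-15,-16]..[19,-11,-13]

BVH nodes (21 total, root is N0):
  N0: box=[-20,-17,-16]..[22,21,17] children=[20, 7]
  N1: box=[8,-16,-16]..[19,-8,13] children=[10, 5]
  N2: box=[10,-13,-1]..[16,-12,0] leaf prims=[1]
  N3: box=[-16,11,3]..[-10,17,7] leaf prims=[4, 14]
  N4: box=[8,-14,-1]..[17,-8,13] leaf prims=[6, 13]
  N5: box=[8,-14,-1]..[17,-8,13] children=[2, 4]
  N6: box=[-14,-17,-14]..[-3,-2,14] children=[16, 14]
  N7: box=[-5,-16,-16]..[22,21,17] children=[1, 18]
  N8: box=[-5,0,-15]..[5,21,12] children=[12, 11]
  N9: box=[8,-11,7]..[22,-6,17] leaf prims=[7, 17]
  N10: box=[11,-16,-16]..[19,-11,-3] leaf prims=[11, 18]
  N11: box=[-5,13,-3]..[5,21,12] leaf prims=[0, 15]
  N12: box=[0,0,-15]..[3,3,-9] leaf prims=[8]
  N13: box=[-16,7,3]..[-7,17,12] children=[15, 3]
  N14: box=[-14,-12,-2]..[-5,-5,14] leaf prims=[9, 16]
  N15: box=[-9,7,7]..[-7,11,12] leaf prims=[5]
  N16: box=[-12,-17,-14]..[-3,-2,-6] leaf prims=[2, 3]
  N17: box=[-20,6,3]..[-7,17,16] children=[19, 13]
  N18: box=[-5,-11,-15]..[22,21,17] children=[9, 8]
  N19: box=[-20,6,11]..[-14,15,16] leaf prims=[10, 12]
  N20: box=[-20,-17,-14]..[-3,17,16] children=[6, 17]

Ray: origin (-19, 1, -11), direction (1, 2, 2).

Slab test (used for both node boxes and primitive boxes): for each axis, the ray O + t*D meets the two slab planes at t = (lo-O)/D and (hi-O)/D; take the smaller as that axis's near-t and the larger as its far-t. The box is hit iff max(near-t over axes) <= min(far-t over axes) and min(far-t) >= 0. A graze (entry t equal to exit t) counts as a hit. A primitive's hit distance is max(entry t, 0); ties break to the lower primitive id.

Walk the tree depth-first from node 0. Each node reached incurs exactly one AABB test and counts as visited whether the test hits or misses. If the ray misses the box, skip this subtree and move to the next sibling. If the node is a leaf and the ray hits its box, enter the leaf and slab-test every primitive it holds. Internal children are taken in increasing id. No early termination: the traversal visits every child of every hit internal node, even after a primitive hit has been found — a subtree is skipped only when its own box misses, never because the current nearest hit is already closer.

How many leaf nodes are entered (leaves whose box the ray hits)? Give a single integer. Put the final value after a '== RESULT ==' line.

Traverse from the root:
N0 x:[-1,41] y:[-9,10] z:[-5/2,14] -> hit [-1,10], descend [7, 20]
  N7 x:[14,41] y:[-17/2,10] z:[-5/2,14] -> miss, prune
  N20 x:[-1,16] y:[-9,8] z:[-3/2,27/2] -> hit [-1,8], descend [6, 17]
    N6 x:[5,16] y:[-9,-3/2] z:[-3/2,25/2] -> miss, prune
    N17 x:[-1,12] y:[5/2,8] z:[7,27/2] -> hit [7,8], descend [13, 19]
      N13 x:[3,12] y:[3,8] z:[7,23/2] -> hit [7,8], descend [3, 15]
        N3 x:[3,9] y:[5,8] z:[7,9] -> hit [7,8] leaf, test {P4(miss), P14(miss)}
        N15 x:[10,12] y:[3,5] z:[9,23/2] -> miss, prune
      N19 x:[-1,5] y:[5/2,7] z:[11,27/2] -> miss, prune

Visited [0, 7, 20, 6, 17, 13, 3, 15, 19]. Tests: 9 box, 1 leaf. Nearest: miss.

== RESULT ==
1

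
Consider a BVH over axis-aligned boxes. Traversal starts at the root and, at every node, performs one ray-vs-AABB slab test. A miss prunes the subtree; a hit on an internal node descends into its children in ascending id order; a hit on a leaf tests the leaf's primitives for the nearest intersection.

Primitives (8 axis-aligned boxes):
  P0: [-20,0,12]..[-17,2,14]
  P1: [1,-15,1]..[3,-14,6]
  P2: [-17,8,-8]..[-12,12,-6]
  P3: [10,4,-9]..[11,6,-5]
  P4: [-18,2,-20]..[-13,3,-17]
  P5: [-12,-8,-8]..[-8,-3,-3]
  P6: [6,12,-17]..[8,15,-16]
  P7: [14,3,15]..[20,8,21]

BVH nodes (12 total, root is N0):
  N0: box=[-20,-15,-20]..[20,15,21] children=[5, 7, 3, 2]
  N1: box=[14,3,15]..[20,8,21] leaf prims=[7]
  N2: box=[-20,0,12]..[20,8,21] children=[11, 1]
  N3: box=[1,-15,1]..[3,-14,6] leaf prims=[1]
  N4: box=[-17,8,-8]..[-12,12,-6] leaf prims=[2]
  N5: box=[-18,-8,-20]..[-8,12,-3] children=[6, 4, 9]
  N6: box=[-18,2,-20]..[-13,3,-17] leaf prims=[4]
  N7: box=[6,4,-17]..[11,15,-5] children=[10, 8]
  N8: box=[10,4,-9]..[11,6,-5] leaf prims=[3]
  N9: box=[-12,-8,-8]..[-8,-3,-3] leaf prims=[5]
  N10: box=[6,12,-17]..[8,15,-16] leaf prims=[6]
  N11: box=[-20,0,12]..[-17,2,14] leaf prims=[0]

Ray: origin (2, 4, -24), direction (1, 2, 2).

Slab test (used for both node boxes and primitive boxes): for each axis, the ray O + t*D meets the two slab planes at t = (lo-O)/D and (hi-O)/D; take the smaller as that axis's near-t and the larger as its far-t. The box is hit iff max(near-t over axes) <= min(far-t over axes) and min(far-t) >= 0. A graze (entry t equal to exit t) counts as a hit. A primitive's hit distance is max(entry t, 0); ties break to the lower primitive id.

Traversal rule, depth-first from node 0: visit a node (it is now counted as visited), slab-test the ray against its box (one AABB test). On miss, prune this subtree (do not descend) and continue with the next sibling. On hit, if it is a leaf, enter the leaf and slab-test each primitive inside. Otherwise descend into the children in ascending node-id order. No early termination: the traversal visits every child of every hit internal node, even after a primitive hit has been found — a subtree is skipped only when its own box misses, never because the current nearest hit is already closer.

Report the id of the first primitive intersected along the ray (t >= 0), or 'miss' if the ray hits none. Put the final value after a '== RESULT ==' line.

Walk:
N0 x:[-22,18] y:[-19/2,11/2] z:[2,45/2] -> hit [2,11/2], descend [2, 3, 5, 7]
  N2 x:[-22,18] y:[-2,2] z:[18,45/2] -> miss, prune
  N3 x:[-1,1] y:[-19/2,-9] z:[25/2,15] -> miss, prune
  N5 x:[-20,-10] y:[-6,4] z:[2,21/2] -> miss, prune
  N7 x:[4,9] y:[0,11/2] z:[7/2,19/2] -> hit [4,11/2], descend [8, 10]
    N8 x:[8,9] y:[0,1] z:[15/2,19/2] -> miss, prune
    N10 x:[4,6] y:[4,11/2] z:[7/2,4] -> hit [4,4] leaf, test {P6@t=4}

Summary -> nodes [0, 2, 3, 5, 7, 8, 10]; box-tests=7; leaf-entries=1; first=P6

== RESULT ==
6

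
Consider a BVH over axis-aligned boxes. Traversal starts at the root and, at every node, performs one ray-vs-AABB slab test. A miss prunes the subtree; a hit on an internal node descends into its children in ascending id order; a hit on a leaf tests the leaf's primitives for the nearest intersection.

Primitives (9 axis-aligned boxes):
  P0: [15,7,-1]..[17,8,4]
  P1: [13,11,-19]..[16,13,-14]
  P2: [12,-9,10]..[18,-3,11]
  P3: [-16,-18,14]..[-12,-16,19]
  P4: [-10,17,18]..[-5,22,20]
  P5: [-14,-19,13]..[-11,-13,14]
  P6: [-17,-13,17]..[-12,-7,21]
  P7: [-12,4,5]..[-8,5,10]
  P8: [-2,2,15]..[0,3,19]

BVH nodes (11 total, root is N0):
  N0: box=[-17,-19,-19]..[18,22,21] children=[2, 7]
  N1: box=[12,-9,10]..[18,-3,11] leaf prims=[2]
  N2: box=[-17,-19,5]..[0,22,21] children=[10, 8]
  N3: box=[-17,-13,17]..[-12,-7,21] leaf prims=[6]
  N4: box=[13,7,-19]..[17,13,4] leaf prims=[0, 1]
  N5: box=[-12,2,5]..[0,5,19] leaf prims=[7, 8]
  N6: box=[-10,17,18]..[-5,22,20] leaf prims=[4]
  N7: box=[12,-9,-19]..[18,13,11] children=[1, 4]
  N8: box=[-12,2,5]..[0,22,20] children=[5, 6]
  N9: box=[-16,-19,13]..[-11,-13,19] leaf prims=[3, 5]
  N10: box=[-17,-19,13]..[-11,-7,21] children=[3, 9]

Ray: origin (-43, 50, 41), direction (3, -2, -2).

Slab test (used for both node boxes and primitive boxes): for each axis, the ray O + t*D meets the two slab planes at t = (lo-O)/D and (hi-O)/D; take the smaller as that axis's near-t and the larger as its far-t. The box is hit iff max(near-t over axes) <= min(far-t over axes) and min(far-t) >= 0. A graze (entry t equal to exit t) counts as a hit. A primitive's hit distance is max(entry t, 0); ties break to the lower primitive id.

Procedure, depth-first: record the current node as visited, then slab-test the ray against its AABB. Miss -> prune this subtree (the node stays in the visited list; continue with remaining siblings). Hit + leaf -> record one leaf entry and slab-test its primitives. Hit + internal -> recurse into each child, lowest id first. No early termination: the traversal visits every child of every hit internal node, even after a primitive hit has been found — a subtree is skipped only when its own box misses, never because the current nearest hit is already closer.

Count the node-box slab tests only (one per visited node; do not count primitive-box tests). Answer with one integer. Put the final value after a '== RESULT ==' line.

Walk:
N0 x:[26/3,61/3] y:[14,69/2] z:[10,30] -> hit [14,61/3], descend [2, 7]
  N2 x:[26/3,43/3] y:[14,69/2] z:[10,18] -> hit [14,43/3], descend [8, 10]
    N8 x:[31/3,43/3] y:[14,24] z:[21/2,18] -> hit [14,43/3], descend [5, 6]
      N5 x:[31/3,43/3] y:[45/2,24] z:[11,18] -> miss, prune
      N6 x:[11,38/3] y:[14,33/2] z:[21/2,23/2] -> miss, prune
    N10 x:[26/3,32/3] y:[57/2,69/2] z:[10,14] -> miss, prune
  N7 x:[55/3,61/3] y:[37/2,59/2] z:[15,30] -> hit [37/2,61/3], descend [1, 4]
    N1 x:[55/3,61/3] y:[53/2,59/2] z:[15,31/2] -> miss, prune
    N4 x:[56/3,20] y:[37/2,43/2] z:[37/2,30] -> hit [56/3,20] leaf, test {P0(miss), P1(miss)}

9 AABB tests over nodes [0, 2, 8, 5, 6, 10, 7, 1, 4]; 1 leaf entered; closest miss.

== RESULT ==
9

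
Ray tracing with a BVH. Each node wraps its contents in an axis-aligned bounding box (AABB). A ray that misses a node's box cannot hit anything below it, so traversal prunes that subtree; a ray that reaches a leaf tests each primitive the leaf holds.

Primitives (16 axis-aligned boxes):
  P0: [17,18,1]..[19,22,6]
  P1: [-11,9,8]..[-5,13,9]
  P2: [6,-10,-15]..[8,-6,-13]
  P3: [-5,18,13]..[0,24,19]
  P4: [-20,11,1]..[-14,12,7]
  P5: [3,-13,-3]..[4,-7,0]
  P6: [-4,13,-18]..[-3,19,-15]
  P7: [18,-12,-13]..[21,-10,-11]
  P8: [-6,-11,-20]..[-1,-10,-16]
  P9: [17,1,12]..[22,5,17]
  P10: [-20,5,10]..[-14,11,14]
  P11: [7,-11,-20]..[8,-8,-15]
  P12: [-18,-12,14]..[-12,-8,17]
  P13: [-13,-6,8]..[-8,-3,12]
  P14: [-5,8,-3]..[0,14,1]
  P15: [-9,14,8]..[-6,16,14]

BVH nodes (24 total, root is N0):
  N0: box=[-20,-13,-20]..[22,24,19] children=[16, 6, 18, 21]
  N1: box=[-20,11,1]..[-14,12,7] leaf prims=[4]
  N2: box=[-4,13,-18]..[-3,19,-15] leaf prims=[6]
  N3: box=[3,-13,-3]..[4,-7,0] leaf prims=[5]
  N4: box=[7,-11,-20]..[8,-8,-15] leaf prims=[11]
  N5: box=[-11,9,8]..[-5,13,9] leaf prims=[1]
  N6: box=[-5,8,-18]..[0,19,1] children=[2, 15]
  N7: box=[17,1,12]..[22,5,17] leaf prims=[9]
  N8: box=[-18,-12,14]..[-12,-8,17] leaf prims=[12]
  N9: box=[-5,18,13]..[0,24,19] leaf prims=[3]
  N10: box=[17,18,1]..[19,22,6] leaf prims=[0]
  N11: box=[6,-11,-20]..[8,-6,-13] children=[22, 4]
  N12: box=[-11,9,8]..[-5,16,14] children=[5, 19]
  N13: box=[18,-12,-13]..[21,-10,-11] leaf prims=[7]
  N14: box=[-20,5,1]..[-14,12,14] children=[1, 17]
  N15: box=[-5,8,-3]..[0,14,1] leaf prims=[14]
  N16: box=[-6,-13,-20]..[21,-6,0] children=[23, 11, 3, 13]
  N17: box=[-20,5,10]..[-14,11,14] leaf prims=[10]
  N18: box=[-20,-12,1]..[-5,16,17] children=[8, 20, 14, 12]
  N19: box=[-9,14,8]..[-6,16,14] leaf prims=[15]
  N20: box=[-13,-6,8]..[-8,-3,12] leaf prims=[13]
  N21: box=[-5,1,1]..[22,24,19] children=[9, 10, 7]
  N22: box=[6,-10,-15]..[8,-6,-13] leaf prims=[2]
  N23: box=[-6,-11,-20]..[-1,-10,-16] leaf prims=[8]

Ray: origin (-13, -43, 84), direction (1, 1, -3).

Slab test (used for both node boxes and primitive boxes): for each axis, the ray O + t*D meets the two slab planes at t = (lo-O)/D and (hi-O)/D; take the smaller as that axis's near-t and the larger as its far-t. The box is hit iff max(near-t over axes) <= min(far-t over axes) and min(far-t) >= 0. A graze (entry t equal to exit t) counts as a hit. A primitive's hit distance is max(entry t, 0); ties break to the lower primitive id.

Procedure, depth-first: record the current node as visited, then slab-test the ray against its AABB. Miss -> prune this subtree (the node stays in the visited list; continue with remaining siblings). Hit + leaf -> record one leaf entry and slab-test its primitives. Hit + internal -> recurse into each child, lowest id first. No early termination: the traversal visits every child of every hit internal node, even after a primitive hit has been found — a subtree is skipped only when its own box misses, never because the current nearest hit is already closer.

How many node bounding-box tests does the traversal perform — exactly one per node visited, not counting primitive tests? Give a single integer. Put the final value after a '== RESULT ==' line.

Trace the traversal:
N0 x:[-7,35] y:[30,67] z:[65/3,104/3] -> hit [30,104/3], descend [6, 16, 18, 21]
  N6 x:[8,13] y:[51,62] z:[83/3,34] -> miss, prune
  N16 x:[7,34] y:[30,37] z:[28,104/3] -> hit [30,34], descend [3, 11, 13, 23]
    N3 x:[16,17] y:[30,36] z:[28,29] -> miss, prune
    N11 x:[19,21] y:[32,37] z:[97/3,104/3] -> miss, prune
    N13 x:[31,34] y:[31,33] z:[95/3,97/3] -> hit [95/3,97/3] leaf, test {P7@t=95/3}
    N23 x:[7,12] y:[32,33] z:[100/3,104/3] -> miss, prune
  N18 x:[-7,8] y:[31,59] z:[67/3,83/3] -> miss, prune
  N21 x:[8,35] y:[44,67] z:[65/3,83/3] -> miss, prune

Summary -> nodes [0, 6, 16, 3, 11, 13, 23, 18, 21]; box-tests=9; leaf-entries=1; first=P7

== RESULT ==
9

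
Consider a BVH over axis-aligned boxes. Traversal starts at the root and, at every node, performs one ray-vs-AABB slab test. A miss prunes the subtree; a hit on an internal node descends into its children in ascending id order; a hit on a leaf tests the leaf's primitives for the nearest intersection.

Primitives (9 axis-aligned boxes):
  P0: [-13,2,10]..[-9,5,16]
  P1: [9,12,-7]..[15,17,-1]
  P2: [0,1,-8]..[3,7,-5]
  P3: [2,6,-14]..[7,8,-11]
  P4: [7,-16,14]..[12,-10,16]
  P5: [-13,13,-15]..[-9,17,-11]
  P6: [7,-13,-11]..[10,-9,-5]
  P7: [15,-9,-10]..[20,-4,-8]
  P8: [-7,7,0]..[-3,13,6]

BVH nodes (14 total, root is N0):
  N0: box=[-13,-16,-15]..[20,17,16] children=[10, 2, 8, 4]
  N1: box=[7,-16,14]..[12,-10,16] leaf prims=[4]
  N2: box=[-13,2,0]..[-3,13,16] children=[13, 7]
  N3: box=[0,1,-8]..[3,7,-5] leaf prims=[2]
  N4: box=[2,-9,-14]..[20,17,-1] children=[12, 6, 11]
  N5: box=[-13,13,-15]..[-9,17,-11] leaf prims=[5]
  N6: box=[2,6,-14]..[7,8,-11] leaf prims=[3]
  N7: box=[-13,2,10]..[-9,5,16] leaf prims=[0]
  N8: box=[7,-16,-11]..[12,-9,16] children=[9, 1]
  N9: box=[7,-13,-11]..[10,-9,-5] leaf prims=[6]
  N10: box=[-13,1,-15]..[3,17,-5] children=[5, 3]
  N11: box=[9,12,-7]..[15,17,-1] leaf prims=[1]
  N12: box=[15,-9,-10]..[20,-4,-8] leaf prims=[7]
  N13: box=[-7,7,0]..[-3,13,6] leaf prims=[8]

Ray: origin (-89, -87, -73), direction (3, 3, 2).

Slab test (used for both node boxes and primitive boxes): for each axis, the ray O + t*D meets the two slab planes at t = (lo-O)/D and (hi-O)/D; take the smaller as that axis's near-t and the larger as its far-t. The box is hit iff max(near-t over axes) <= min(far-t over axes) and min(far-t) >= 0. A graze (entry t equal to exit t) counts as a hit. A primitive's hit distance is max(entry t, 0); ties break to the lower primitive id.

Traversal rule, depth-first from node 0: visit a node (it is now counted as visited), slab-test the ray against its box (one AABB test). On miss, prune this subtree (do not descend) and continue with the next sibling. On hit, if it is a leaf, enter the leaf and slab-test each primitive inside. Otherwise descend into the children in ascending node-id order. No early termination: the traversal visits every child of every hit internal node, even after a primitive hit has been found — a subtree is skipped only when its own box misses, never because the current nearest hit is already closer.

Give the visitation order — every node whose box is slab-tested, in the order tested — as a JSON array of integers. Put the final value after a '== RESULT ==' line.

Trace the traversal:
N0 x:[76/3,109/3] y:[71/3,104/3] z:[29,89/2] -> hit [29,104/3], descend [2, 4, 8, 10]
  N2 x:[76/3,86/3] y:[89/3,100/3] z:[73/2,89/2] -> miss, prune
  N4 x:[91/3,109/3] y:[26,104/3] z:[59/2,36] -> hit [91/3,104/3], descend [6, 11, 12]
    N6 x:[91/3,32] y:[31,95/3] z:[59/2,31] -> hit [31,31] leaf, test {P3@t=31}
    N11 x:[98/3,104/3] y:[33,104/3] z:[33,36] -> hit [33,104/3] leaf, test {P1@t=33}
    N12 x:[104/3,109/3] y:[26,83/3] z:[63/2,65/2] -> miss, prune
  N8 x:[32,101/3] y:[71/3,26] z:[31,89/2] -> miss, prune
  N10 x:[76/3,92/3] y:[88/3,104/3] z:[29,34] -> hit [88/3,92/3], descend [3, 5]
    N3 x:[89/3,92/3] y:[88/3,94/3] z:[65/2,34] -> miss, prune
    N5 x:[76/3,80/3] y:[100/3,104/3] z:[29,31] -> miss, prune

10 AABB tests over nodes [0, 2, 4, 6, 11, 12, 8, 10, 3, 5]; 2 leaves entered; closest P3.

== RESULT ==
[0, 2, 4, 6, 11, 12, 8, 10, 3, 5]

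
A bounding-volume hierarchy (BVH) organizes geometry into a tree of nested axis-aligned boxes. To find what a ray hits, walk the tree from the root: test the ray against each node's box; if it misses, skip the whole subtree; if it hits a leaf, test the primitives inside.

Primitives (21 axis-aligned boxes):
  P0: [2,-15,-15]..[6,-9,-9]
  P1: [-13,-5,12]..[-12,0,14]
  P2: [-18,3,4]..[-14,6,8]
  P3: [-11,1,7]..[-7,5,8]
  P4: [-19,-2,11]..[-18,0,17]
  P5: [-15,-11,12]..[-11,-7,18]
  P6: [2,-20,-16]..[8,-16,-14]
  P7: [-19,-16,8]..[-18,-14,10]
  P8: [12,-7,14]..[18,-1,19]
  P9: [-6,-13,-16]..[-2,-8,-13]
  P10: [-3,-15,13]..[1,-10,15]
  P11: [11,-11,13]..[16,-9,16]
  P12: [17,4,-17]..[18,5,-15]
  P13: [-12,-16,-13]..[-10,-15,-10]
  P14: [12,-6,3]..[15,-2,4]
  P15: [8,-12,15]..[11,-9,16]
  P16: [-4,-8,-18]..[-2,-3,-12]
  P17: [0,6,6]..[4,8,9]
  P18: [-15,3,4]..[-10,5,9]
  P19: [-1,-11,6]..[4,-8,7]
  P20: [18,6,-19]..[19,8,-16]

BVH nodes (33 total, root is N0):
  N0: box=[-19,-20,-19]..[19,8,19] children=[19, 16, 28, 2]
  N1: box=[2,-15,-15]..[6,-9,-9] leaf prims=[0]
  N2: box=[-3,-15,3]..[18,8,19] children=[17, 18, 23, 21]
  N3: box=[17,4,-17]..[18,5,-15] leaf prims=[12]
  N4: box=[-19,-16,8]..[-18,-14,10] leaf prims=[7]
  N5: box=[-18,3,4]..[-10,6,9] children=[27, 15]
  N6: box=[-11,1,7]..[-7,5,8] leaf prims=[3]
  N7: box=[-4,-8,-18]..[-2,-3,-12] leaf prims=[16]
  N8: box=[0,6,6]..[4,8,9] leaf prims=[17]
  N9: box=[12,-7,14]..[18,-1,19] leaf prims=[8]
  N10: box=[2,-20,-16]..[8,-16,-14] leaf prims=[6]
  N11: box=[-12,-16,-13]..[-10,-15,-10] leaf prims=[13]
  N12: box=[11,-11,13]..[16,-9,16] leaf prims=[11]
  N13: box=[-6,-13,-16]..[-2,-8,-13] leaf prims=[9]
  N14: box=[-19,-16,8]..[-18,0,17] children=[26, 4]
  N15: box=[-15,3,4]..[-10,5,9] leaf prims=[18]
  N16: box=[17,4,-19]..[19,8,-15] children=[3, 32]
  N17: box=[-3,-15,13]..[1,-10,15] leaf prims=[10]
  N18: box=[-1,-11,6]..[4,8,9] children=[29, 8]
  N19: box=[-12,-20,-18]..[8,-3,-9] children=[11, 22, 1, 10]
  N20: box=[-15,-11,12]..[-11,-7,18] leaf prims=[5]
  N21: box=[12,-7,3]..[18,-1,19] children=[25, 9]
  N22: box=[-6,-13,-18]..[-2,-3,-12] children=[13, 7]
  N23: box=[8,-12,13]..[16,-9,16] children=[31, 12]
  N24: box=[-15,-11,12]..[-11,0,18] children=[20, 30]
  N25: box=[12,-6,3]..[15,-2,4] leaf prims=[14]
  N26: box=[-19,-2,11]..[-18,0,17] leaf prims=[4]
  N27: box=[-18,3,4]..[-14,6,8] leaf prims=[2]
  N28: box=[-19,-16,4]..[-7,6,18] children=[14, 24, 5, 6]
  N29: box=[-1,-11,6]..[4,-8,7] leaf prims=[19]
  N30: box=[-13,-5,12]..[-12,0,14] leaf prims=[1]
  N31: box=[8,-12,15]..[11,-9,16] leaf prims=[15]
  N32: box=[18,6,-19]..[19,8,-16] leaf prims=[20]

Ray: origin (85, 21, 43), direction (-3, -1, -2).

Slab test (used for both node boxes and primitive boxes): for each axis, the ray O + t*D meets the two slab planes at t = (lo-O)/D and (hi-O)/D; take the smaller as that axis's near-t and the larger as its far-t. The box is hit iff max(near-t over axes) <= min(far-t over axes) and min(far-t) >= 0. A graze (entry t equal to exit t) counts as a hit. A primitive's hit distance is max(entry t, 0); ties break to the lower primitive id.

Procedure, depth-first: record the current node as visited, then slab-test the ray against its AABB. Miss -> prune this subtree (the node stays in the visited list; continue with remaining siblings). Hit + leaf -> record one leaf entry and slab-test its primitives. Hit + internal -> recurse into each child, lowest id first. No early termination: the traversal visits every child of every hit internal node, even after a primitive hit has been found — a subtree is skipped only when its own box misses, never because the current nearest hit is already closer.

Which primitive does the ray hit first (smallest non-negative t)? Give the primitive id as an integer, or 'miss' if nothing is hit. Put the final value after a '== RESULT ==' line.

Traverse from the root:
N0 x:[22,104/3] y:[13,41] z:[12,31] -> hit [22,31], descend [2, 16, 19, 28]
  N2 x:[67/3,88/3] y:[13,36] z:[12,20] -> miss, prune
  N16 x:[22,68/3] y:[13,17] z:[29,31] -> miss, prune
  N19 x:[77/3,97/3] y:[24,41] z:[26,61/2] -> hit [26,61/2], descend [1, 10, 11, 22]
    N1 x:[79/3,83/3] y:[30,36] z:[26,29] -> miss, prune
    N10 x:[77/3,83/3] y:[37,41] z:[57/2,59/2] -> miss, prune
    N11 x:[95/3,97/3] y:[36,37] z:[53/2,28] -> miss, prune
    N22 x:[29,91/3] y:[24,34] z:[55/2,61/2] -> hit [29,91/3], descend [7, 13]
      N7 x:[29,89/3] y:[24,29] z:[55/2,61/2] -> hit [29,29] leaf, test {P16@t=29}
      N13 x:[29,91/3] y:[29,34] z:[28,59/2] -> hit [29,59/2] leaf, test {P9@t=29}
  N28 x:[92/3,104/3] y:[15,37] z:[25/2,39/2] -> miss, prune

11 AABB tests over nodes [0, 2, 16, 19, 1, 10, 11, 22, 7, 13, 28]; 2 leaves entered; closest P9.

== RESULT ==
9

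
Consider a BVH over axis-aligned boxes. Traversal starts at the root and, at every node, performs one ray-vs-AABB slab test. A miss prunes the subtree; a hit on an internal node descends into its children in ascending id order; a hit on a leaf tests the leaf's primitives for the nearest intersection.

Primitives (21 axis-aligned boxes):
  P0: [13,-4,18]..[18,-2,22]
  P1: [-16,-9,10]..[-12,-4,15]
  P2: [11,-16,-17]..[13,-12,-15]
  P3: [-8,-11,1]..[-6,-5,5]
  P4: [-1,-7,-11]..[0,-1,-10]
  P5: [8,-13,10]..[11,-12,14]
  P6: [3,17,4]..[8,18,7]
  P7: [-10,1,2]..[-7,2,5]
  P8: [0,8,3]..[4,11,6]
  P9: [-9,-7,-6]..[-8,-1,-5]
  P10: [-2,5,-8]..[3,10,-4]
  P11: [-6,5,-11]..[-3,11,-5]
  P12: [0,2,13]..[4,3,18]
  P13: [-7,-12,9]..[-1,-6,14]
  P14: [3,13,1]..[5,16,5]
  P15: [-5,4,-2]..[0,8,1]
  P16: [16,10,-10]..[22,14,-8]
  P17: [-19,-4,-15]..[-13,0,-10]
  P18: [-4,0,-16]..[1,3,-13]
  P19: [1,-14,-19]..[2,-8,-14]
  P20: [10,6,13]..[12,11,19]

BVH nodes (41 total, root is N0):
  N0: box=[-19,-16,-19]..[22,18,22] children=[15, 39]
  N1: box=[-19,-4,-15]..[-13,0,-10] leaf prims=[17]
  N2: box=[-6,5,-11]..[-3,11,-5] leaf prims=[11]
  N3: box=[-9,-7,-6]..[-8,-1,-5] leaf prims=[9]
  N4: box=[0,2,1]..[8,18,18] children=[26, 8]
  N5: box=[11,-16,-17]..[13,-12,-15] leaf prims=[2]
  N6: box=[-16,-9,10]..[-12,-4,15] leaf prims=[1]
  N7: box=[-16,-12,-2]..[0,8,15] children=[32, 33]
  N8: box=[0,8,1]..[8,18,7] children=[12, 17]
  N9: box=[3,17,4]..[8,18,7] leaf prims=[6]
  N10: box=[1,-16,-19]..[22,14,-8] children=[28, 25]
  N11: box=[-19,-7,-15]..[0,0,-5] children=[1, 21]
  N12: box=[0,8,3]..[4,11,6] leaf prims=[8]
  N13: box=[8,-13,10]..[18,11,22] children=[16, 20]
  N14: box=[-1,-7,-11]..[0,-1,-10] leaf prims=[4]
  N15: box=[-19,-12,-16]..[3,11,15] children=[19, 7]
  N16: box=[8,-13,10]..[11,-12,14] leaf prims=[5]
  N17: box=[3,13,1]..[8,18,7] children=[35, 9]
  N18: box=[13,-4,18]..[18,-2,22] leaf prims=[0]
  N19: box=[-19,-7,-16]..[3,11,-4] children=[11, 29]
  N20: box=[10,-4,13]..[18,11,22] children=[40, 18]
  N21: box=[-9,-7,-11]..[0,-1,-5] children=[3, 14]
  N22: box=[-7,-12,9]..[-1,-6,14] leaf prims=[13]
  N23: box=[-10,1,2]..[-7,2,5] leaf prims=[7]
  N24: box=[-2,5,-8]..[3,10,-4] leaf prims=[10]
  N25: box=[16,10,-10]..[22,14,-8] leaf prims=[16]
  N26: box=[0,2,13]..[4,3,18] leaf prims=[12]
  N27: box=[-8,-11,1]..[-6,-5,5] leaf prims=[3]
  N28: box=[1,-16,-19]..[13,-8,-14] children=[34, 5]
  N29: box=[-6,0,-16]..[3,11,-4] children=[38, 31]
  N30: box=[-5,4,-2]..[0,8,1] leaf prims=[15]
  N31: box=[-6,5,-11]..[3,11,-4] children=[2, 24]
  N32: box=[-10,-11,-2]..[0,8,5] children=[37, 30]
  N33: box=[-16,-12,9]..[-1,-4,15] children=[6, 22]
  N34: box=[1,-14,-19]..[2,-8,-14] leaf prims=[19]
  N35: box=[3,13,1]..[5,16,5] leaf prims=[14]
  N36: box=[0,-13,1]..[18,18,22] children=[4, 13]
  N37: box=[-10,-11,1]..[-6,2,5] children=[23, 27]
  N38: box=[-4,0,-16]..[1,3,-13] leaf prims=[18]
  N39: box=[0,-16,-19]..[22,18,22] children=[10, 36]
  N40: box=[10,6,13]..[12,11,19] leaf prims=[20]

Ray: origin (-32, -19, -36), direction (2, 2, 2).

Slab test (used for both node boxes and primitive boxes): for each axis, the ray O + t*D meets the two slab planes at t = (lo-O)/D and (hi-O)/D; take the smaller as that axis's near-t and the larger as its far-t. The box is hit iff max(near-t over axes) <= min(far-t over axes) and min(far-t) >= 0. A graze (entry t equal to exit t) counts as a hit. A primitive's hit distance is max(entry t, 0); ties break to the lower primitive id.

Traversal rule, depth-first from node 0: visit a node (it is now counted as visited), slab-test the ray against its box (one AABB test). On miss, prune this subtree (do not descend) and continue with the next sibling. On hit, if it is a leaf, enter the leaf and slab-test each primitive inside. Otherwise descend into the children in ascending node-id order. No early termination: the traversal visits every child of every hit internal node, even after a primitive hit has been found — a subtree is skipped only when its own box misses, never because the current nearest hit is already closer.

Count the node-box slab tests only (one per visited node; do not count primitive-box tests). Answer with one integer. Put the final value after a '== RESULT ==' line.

Traverse from the root:
N0 x:[13/2,27] y:[3/2,37/2] z:[17/2,29] -> hit [17/2,37/2], descend [15, 39]
  N15 x:[13/2,35/2] y:[7/2,15] z:[10,51/2] -> hit [10,15], descend [7, 19]
    N7 x:[8,16] y:[7/2,27/2] z:[17,51/2] -> miss, prune
    N19 x:[13/2,35/2] y:[6,15] z:[10,16] -> hit [10,15], descend [11, 29]
      N11 x:[13/2,16] y:[6,19/2] z:[21/2,31/2] -> miss, prune
      N29 x:[13,35/2] y:[19/2,15] z:[10,16] -> hit [13,15], descend [31, 38]
        N31 x:[13,35/2] y:[12,15] z:[25/2,16] -> hit [13,15], descend [2, 24]
          N2 x:[13,29/2] y:[12,15] z:[25/2,31/2] -> hit [13,29/2] leaf, test {P11@t=13}
          N24 x:[15,35/2] y:[12,29/2] z:[14,16] -> miss, prune
        N38 x:[14,33/2] y:[19/2,11] z:[10,23/2] -> miss, prune
  N39 x:[16,27] y:[3/2,37/2] z:[17/2,29] -> hit [16,37/2], descend [10, 36]
    N10 x:[33/2,27] y:[3/2,33/2] z:[17/2,14] -> miss, prune
    N36 x:[16,25] y:[3,37/2] z:[37/2,29] -> hit [37/2,37/2], descend [4, 13]
      N4 x:[16,20] y:[21/2,37/2] z:[37/2,27] -> hit [37/2,37/2], descend [8, 26]
        N8 x:[16,20] y:[27/2,37/2] z:[37/2,43/2] -> hit [37/2,37/2], descend [12, 17]
          N12 x:[16,18] y:[27/2,15] z:[39/2,21] -> miss, prune
          N17 x:[35/2,20] y:[16,37/2] z:[37/2,43/2] -> hit [37/2,37/2], descend [9, 35]
            N9 x:[35/2,20] y:[18,37/2] z:[20,43/2] -> miss, prune
            N35 x:[35/2,37/2] y:[16,35/2] z:[37/2,41/2] -> miss, prune
        N26 x:[16,18] y:[21/2,11] z:[49/2,27] -> miss, prune
      N13 x:[20,25] y:[3,15] z:[23,29] -> miss, prune

Summary -> nodes [0, 15, 7, 19, 11, 29, 31, 2, 24, 38, 39, 10, 36, 4, 8, 12, 17, 9, 35, 26, 13]; box-tests=21; leaf-entries=1; first=P11

== RESULT ==
21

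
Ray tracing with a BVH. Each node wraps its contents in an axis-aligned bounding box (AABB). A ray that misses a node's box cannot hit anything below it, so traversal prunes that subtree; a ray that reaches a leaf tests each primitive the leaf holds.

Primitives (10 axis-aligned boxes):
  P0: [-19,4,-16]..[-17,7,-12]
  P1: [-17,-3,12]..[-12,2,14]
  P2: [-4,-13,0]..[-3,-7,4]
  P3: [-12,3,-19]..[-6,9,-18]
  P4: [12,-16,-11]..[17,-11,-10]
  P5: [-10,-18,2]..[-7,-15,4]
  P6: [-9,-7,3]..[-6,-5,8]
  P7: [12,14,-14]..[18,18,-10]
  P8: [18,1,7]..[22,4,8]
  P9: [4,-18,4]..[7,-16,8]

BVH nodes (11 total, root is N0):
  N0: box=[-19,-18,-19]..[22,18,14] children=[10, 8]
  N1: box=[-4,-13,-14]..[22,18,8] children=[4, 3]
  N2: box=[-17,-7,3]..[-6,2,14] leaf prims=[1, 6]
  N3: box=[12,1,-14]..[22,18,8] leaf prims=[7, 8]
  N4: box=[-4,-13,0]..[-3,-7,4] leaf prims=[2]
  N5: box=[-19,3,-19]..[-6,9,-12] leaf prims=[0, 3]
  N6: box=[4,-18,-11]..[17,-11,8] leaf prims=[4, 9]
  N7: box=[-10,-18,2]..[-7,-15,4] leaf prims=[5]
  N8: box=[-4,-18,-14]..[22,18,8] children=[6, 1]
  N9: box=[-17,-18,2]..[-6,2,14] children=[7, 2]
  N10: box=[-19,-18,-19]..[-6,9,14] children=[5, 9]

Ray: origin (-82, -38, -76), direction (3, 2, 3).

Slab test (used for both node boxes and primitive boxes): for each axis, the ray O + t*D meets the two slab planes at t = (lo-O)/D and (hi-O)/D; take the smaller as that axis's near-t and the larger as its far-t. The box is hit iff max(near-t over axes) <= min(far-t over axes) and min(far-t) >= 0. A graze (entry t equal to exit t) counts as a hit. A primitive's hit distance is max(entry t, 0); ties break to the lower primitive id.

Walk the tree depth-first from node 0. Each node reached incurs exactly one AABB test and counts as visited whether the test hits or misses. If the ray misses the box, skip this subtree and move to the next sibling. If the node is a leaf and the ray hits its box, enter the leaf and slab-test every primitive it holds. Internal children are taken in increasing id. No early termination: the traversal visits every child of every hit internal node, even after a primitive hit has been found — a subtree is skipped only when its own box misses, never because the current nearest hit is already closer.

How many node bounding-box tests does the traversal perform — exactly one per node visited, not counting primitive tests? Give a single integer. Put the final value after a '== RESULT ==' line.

Trace the traversal:
N0 x:[21,104/3] y:[10,28] z:[19,30] -> hit [21,28], descend [8, 10]
  N8 x:[26,104/3] y:[10,28] z:[62/3,28] -> hit [26,28], descend [1, 6]
    N1 x:[26,104/3] y:[25/2,28] z:[62/3,28] -> hit [26,28], descend [3, 4]
      N3 x:[94/3,104/3] y:[39/2,28] z:[62/3,28] -> miss, prune
      N4 x:[26,79/3] y:[25/2,31/2] z:[76/3,80/3] -> miss, prune
    N6 x:[86/3,33] y:[10,27/2] z:[65/3,28] -> miss, prune
  N10 x:[21,76/3] y:[10,47/2] z:[19,30] -> hit [21,47/2], descend [5, 9]
    N5 x:[21,76/3] y:[41/2,47/2] z:[19,64/3] -> hit [21,64/3] leaf, test {P0@t=21, P3(miss)}
    N9 x:[65/3,76/3] y:[10,20] z:[26,30] -> miss, prune

Summary -> nodes [0, 8, 1, 3, 4, 6, 10, 5, 9]; box-tests=9; leaf-entries=1; first=P0

== RESULT ==
9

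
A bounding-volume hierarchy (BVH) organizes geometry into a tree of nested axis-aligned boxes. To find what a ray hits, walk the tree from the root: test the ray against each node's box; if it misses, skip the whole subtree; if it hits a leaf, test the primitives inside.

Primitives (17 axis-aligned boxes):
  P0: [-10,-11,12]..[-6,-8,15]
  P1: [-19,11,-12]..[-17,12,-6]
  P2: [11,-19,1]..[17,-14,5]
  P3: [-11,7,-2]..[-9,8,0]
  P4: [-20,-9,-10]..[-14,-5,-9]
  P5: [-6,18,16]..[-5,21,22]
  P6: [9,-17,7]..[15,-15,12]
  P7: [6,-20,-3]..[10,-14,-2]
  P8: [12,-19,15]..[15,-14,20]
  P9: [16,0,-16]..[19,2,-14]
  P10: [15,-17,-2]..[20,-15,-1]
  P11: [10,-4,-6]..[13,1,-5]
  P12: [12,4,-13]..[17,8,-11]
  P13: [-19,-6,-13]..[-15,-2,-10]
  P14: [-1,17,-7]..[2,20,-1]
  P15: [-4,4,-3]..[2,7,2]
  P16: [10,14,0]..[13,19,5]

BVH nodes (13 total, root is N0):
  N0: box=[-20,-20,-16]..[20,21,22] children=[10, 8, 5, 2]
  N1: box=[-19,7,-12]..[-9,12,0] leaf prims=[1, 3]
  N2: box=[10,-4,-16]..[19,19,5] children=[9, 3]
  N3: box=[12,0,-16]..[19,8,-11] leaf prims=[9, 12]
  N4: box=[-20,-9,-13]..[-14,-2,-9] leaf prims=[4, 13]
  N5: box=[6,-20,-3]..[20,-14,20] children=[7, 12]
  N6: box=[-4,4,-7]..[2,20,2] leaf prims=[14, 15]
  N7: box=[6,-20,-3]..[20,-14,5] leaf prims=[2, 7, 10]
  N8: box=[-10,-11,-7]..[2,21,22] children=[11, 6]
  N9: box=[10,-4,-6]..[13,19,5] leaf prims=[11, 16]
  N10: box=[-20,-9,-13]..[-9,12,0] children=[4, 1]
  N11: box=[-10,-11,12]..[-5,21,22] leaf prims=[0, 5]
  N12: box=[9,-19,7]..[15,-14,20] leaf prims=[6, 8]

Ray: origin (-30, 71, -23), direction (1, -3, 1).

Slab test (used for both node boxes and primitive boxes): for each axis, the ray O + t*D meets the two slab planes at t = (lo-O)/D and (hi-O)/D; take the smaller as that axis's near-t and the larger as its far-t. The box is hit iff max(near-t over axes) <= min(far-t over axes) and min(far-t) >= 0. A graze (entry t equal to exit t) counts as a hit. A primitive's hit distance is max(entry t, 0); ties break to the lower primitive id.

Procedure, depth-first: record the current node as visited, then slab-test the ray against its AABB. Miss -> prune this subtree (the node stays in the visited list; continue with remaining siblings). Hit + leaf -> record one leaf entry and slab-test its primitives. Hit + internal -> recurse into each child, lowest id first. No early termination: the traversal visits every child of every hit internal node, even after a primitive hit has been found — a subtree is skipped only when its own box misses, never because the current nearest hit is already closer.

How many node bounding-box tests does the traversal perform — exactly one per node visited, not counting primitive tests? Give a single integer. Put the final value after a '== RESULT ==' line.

Walk:
N0 x:[10,50] y:[50/3,91/3] z:[7,45] -> hit [50/3,91/3], descend [2, 5, 8, 10]
  N2 x:[40,49] y:[52/3,25] z:[7,28] -> miss, prune
  N5 x:[36,50] y:[85/3,91/3] z:[20,43] -> miss, prune
  N8 x:[20,32] y:[50/3,82/3] z:[16,45] -> hit [20,82/3], descend [6, 11]
    N6 x:[26,32] y:[17,67/3] z:[16,25] -> miss, prune
    N11 x:[20,25] y:[50/3,82/3] z:[35,45] -> miss, prune
  N10 x:[10,21] y:[59/3,80/3] z:[10,23] -> hit [59/3,21], descend [1, 4]
    N1 x:[11,21] y:[59/3,64/3] z:[11,23] -> hit [59/3,21] leaf, test {P1(miss), P3@t=21}
    N4 x:[10,16] y:[73/3,80/3] z:[10,14] -> miss, prune

Summary -> nodes [0, 2, 5, 8, 6, 11, 10, 1, 4]; box-tests=9; leaf-entries=1; first=P3

== RESULT ==
9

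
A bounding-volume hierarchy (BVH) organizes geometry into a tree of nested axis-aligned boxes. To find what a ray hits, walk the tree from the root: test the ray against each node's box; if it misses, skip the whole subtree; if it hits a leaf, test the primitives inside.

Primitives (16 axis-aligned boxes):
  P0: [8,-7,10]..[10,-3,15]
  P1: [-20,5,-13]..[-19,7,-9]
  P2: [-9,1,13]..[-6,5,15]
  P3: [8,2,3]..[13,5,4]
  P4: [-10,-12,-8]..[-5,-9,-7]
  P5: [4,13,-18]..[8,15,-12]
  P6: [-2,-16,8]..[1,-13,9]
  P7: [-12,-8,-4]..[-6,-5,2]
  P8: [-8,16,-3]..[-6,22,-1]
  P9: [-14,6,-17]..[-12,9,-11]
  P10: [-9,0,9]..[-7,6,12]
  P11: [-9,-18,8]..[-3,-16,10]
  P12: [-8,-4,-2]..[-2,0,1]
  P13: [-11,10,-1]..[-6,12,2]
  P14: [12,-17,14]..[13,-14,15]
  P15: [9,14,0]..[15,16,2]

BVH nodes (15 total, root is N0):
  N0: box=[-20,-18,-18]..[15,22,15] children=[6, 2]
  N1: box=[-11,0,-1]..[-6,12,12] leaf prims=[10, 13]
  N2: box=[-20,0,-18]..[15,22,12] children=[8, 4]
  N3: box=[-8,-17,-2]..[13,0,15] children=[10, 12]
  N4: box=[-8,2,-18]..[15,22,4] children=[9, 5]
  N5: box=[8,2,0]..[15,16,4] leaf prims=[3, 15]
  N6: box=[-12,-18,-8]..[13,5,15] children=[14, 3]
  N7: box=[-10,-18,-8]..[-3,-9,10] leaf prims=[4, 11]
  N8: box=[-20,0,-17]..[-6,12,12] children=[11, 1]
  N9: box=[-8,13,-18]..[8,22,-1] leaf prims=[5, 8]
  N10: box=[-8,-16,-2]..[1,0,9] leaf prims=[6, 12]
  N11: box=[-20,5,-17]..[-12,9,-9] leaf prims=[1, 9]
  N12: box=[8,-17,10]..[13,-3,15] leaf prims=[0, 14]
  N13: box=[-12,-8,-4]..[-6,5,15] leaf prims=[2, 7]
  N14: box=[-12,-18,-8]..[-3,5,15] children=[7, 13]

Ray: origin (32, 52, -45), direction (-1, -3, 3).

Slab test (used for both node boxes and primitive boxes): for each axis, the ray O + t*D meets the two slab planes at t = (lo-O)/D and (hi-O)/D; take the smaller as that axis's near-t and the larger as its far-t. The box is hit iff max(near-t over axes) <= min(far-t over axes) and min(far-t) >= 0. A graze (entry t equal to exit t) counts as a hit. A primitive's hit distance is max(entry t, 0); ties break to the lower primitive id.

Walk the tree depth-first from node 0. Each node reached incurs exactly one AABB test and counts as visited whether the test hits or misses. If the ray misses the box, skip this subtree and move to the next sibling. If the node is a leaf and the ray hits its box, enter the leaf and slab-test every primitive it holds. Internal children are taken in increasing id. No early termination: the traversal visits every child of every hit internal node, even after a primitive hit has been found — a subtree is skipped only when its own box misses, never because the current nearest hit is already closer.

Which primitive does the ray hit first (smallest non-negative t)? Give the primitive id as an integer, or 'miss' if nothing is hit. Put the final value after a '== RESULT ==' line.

Walk:
N0 x:[17,52] y:[10,70/3] z:[9,20] -> hit [17,20], descend [2, 6]
  N2 x:[17,52] y:[10,52/3] z:[9,19] -> hit [17,52/3], descend [4, 8]
    N4 x:[17,40] y:[10,50/3] z:[9,49/3] -> miss, prune
    N8 x:[38,52] y:[40/3,52/3] z:[28/3,19] -> miss, prune
  N6 x:[19,44] y:[47/3,70/3] z:[37/3,20] -> hit [19,20], descend [3, 14]
    N3 x:[19,40] y:[52/3,23] z:[43/3,20] -> hit [19,20], descend [10, 12]
      N10 x:[31,40] y:[52/3,68/3] z:[43/3,18] -> miss, prune
      N12 x:[19,24] y:[55/3,23] z:[55/3,20] -> hit [19,20] leaf, test {P0(miss), P14(miss)}
    N14 x:[35,44] y:[47/3,70/3] z:[37/3,20] -> miss, prune

9 AABB tests over nodes [0, 2, 4, 8, 6, 3, 10, 12, 14]; 1 leaf entered; closest miss.

== RESULT ==
miss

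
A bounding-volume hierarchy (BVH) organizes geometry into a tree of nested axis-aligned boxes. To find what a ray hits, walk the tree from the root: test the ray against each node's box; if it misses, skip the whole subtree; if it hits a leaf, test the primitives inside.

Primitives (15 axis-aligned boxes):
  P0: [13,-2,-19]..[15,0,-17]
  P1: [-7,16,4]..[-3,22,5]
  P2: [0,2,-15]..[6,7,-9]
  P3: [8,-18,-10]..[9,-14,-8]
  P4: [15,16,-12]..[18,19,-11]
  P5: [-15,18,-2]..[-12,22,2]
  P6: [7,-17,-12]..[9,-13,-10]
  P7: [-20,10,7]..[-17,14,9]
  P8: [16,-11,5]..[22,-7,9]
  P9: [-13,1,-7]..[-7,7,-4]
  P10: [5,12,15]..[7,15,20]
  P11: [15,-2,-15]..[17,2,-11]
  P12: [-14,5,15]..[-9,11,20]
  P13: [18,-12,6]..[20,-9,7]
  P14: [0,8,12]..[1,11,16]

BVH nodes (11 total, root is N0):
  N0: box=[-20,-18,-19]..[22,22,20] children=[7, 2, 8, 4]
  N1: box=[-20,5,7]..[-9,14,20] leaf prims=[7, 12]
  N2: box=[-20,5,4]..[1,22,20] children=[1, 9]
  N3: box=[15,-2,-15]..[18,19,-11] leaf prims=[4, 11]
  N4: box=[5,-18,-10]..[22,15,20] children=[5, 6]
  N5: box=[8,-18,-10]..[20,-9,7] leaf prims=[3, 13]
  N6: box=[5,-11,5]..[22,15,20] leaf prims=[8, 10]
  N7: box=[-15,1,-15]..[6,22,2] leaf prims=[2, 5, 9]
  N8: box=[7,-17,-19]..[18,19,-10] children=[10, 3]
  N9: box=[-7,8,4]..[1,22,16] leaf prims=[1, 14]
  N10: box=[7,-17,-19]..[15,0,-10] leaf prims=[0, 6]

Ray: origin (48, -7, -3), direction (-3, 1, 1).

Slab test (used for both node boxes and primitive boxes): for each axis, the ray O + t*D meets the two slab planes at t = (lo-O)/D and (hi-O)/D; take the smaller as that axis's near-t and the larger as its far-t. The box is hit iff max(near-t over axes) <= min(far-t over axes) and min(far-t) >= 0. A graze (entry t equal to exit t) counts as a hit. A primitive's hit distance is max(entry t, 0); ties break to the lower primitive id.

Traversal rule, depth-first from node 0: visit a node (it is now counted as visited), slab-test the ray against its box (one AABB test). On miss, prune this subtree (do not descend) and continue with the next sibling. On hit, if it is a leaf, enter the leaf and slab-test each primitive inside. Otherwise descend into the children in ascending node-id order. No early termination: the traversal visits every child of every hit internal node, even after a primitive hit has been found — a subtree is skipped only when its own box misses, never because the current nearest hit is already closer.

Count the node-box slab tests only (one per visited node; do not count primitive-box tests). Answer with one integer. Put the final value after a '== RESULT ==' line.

Traverse from the root:
N0 x:[26/3,68/3] y:[-11,29] z:[-16,23] -> hit [26/3,68/3], descend [2, 4, 7, 8]
  N2 x:[47/3,68/3] y:[12,29] z:[7,23] -> hit [47/3,68/3], descend [1, 9]
    N1 x:[19,68/3] y:[12,21] z:[10,23] -> hit [19,21] leaf, test {P7(miss), P12(miss)}
    N9 x:[47/3,55/3] y:[15,29] z:[7,19] -> hit [47/3,55/3] leaf, test {P1(miss), P14@t=47/3}
  N4 x:[26/3,43/3] y:[-11,22] z:[-7,23] -> hit [26/3,43/3], descend [5, 6]
    N5 x:[28/3,40/3] y:[-11,-2] z:[-7,10] -> miss, prune
    N6 x:[26/3,43/3] y:[-4,22] z:[8,23] -> hit [26/3,43/3] leaf, test {P8(miss), P10(miss)}
  N7 x:[14,21] y:[8,29] z:[-12,5] -> miss, prune
  N8 x:[10,41/3] y:[-10,26] z:[-16,-7] -> miss, prune

Visited [0, 2, 1, 9, 4, 5, 6, 7, 8]. Tests: 9 box, 3 leaf. Nearest: P14.

== RESULT ==
9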